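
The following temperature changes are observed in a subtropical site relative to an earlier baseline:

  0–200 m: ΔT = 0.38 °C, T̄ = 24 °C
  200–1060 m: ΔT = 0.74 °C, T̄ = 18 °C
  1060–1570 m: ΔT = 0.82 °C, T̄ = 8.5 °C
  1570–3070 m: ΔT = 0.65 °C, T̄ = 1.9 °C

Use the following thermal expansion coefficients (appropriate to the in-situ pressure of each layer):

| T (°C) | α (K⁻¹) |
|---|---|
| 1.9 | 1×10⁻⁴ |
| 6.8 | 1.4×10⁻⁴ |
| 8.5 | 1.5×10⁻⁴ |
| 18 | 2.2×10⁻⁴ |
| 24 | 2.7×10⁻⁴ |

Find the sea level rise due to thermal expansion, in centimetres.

Layer 1 at 24 °C → α = 2.7×10⁻⁴ K⁻¹
Layer 2 at 18 °C → α = 2.2×10⁻⁴ K⁻¹
Layer 3 at 8.5 °C → α = 1.5×10⁻⁴ K⁻¹
Layer 4 at 1.9 °C → α = 1×10⁻⁴ K⁻¹
Layer 1: 2.7×10⁻⁴ × 200 × 0.38 = 0.02052 m
Layer 2: 860 × 2.2×10⁻⁴ × 0.74 = 0.140008 m
0.82 × 1.5×10⁻⁴ × 510 = 0.06273 m
1570–3070 m: 0.65 × 1500 × 1×10⁻⁴ = 0.09750 m
Δh = 0.02052 + 0.140008 + 0.06273 + 0.09750 = 0.320758 m ≈ 32 cm

Δh = 32 cm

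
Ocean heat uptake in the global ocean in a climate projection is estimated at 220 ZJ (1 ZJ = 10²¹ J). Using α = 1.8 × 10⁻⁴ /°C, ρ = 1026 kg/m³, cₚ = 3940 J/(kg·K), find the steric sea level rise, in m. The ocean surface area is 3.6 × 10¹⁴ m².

Δh ≈ 0.0272 m

Per unit area: Q = 220×10²¹ / (3.6×10¹⁴) ≈ 6.111×10⁸ J/m²
Δh = αQ/(ρcₚ) = 1.8×10⁻⁴ × 6.111×10⁸ / (1026 × 3940) ≈ 0.027211 m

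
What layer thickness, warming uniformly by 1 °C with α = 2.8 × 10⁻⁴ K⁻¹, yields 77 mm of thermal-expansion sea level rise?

275 m

H = Δh/(αΔT) = 0.077 / (2.8×10⁻⁴ × 1) = 275.0 m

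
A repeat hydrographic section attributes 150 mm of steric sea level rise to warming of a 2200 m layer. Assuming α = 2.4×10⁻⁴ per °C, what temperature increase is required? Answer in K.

ΔT = Δh/(αH) = 0.15 / (2.4×10⁻⁴ × 2200) ≈ 0.2841 K

ΔT ≈ 0.284 K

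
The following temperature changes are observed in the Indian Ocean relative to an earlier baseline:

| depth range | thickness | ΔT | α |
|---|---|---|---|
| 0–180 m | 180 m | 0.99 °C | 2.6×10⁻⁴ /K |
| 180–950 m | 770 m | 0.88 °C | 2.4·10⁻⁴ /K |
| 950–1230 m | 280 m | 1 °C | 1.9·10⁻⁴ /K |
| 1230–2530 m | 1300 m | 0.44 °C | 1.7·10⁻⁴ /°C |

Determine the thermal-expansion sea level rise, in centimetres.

0–180 m: 0.99 × 2.6×10⁻⁴ × 180 = 0.046332 m
180–950 m: 770 × 2.4×10⁻⁴ × 0.88 = 0.162624 m
950–1230 m: 1 × 1.9×10⁻⁴ × 280 = 0.05320 m
1300 × 0.44 × 1.7×10⁻⁴ = 0.09724 m
Δh = 0.046332 + 0.162624 + 0.05320 + 0.09724 = 0.359396 m

Δh = 36 cm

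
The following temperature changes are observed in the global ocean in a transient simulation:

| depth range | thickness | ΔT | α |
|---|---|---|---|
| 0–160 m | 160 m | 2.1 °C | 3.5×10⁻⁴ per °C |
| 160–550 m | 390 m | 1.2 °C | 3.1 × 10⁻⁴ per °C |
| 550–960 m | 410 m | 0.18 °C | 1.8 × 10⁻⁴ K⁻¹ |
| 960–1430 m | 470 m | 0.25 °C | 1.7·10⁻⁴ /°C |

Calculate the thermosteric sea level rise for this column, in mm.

Δh ≈ 300 mm

0–160 m: 160 × 2.1 × 3.5×10⁻⁴ = 0.11760 m
Layer 2: 390 × 1.2 × 3.1×10⁻⁴ = 0.14508 m
550–960 m: 1.8×10⁻⁴ × 410 × 0.18 = 0.013284 m
470 × 0.25 × 1.7×10⁻⁴ = 0.019975 m
Δh = 0.11760 + 0.14508 + 0.013284 + 0.019975 = 0.295939 m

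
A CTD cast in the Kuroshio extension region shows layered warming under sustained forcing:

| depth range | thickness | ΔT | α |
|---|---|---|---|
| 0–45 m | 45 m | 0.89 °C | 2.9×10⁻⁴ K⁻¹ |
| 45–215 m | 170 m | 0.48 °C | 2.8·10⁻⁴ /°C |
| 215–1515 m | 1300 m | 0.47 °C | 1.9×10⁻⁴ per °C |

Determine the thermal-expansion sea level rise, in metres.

about 0.151 m

0.89 × 45 × 2.9×10⁻⁴ = 0.0116145 m
Layer 2: 170 × 2.8×10⁻⁴ × 0.48 = 0.022848 m
Layer 3: 0.47 × 1300 × 1.9×10⁻⁴ = 0.11609 m
Δh = 0.0116145 + 0.022848 + 0.11609 = 0.1505525 m ≈ 0.151 m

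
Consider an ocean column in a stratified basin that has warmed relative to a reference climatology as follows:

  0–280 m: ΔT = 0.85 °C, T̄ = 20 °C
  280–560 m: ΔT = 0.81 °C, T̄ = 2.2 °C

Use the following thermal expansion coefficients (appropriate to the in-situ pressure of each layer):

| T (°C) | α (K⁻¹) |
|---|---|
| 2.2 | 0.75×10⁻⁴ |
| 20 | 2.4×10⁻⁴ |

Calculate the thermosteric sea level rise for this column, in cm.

Layer 1 at 20 °C → α = 2.4×10⁻⁴ K⁻¹
Layer 2 at 2.2 °C → α = 0.75×10⁻⁴ K⁻¹
Layer 1: 0.85 × 280 × 2.4×10⁻⁴ = 0.05712 m
280–560 m: 0.75×10⁻⁴ × 0.81 × 280 = 0.01701 m
Δh = 0.05712 + 0.01701 = 0.07413 m

7.41 cm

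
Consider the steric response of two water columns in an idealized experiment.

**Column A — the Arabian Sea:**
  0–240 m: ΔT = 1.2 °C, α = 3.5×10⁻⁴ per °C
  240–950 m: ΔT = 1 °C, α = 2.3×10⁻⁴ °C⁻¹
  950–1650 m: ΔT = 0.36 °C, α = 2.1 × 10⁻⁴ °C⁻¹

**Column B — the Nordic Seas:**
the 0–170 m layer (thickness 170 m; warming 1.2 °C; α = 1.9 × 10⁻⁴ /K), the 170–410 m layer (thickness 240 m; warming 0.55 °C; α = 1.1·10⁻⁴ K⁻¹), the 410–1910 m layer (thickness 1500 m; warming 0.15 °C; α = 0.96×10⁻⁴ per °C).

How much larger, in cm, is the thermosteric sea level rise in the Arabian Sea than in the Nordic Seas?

A Layer 1: 240 × 3.5×10⁻⁴ × 1.2 = 0.10080 m
A 710 × 2.3×10⁻⁴ × 1 = 0.16330 m
A 950–1650 m: 2.1×10⁻⁴ × 0.36 × 700 = 0.05292 m
A total: 0.31702 m
B Layer 1: 1.9×10⁻⁴ × 170 × 1.2 = 0.03876 m
B Layer 2: 240 × 0.55 × 1.1×10⁻⁴ = 0.01452 m
B 0.15 × 0.96×10⁻⁴ × 1500 = 0.02160 m
B total: 0.07488 m
Difference: 0.31702 − 0.07488 = 0.24214 m

24.2 cm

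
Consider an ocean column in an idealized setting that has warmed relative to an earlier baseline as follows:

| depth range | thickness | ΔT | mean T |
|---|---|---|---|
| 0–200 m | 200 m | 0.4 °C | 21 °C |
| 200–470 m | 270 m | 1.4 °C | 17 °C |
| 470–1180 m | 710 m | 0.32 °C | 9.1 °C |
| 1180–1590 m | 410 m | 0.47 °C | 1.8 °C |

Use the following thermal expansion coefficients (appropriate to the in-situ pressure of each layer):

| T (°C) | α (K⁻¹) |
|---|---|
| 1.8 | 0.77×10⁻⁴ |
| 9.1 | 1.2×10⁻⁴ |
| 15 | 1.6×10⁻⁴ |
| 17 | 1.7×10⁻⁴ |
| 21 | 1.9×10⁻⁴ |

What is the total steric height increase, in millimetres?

120 mm

Layer 1 at 21 °C → α = 1.9×10⁻⁴ K⁻¹
Layer 2 at 17 °C → α = 1.7×10⁻⁴ K⁻¹
Layer 3 at 9.1 °C → α = 1.2×10⁻⁴ K⁻¹
Layer 4 at 1.8 °C → α = 0.77×10⁻⁴ K⁻¹
Layer 1: 0.4 × 1.9×10⁻⁴ × 200 = 0.01520 m
1.4 × 270 × 1.7×10⁻⁴ = 0.06426 m
Layer 3: 1.2×10⁻⁴ × 710 × 0.32 = 0.027264 m
1180–1590 m: 410 × 0.77×10⁻⁴ × 0.47 = 0.0148379 m
Δh = 0.01520 + 0.06426 + 0.027264 + 0.0148379 = 0.1215619 m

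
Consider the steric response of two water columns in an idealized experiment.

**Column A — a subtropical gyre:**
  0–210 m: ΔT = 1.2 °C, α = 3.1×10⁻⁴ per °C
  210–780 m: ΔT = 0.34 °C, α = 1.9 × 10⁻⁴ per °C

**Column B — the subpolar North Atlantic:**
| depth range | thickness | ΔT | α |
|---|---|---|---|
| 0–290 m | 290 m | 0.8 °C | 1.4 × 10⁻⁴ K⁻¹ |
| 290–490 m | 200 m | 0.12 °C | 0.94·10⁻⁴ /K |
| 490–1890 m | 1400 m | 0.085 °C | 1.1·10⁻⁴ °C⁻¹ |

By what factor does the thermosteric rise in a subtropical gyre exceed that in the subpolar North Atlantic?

A 210 × 1.2 × 3.1×10⁻⁴ = 0.07812 m
A 210–780 m: 0.34 × 1.9×10⁻⁴ × 570 = 0.036822 m
A total: 0.114942 m
B Layer 1: 290 × 0.8 × 1.4×10⁻⁴ = 0.03248 m
B Layer 2: 0.94×10⁻⁴ × 0.12 × 200 = 0.002256 m
B Layer 3: 0.085 × 1.1×10⁻⁴ × 1400 = 0.01309 m
B total: 0.047826 m
Ratio: 0.114942 / 0.047826 ≈ 2.403

≈ 2.4×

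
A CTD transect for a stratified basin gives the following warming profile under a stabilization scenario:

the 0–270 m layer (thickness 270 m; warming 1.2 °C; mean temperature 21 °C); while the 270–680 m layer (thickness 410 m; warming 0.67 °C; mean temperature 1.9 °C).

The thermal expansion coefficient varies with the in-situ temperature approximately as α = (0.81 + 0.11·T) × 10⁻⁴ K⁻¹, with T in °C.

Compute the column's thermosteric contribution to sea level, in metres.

Δh ≈ 0.129 m

Layer 1: α = (0.81 + 0.11×21)×10⁻⁴ = 3.12×10⁻⁴ K⁻¹
Layer 2: α = (0.81 + 0.11×1.9)×10⁻⁴ = 1.019×10⁻⁴ K⁻¹
270 × 3.12×10⁻⁴ × 1.2 = 0.101088 m
Layer 2: 1.019×10⁻⁴ × 410 × 0.67 = 0.02799193 m
Δh = 0.101088 + 0.02799193 = 0.12907993 m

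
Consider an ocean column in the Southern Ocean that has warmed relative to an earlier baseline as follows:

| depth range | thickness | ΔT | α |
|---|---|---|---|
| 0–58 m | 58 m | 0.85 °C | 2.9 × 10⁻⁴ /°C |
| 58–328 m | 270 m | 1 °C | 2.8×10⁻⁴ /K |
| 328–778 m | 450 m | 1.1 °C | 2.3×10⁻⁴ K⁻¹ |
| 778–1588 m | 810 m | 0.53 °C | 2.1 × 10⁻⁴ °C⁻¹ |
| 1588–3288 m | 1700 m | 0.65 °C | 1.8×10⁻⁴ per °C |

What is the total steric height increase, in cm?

58 × 0.85 × 2.9×10⁻⁴ = 0.014297 m
270 × 2.8×10⁻⁴ × 1 = 0.07560 m
1.1 × 450 × 2.3×10⁻⁴ = 0.11385 m
Layer 4: 2.1×10⁻⁴ × 0.53 × 810 = 0.090153 m
1588–3288 m: 0.65 × 1700 × 1.8×10⁻⁴ = 0.19890 m
Δh = 0.014297 + 0.07560 + 0.11385 + 0.090153 + 0.19890 = 0.49280 m

Δh = 49.3 cm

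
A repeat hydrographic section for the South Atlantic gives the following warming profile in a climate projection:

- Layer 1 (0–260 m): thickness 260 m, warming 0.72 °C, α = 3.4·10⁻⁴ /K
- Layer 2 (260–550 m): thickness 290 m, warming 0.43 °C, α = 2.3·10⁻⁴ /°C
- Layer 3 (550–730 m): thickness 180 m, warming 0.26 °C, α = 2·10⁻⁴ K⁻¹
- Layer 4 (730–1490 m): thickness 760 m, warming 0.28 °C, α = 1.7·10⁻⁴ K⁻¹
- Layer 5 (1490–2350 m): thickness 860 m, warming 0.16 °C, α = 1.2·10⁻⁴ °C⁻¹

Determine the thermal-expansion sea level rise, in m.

260 × 0.72 × 3.4×10⁻⁴ = 0.063648 m
260–550 m: 0.43 × 290 × 2.3×10⁻⁴ = 0.028681 m
0.26 × 180 × 2×10⁻⁴ = 0.00936 m
730–1490 m: 760 × 1.7×10⁻⁴ × 0.28 = 0.036176 m
Layer 5: 0.16 × 1.2×10⁻⁴ × 860 = 0.016512 m
Δh = 0.063648 + 0.028681 + 0.00936 + 0.036176 + 0.016512 = 0.154377 m

0.154 m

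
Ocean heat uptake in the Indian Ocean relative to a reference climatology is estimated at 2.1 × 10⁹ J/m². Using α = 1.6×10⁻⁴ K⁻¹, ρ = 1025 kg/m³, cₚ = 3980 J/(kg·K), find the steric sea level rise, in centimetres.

Δh = αQ/(ρcₚ) = 1.6×10⁻⁴ × 2.1×10⁹ / (1025 × 3980) ≈ 0.082363 m

Δh = 8.24 cm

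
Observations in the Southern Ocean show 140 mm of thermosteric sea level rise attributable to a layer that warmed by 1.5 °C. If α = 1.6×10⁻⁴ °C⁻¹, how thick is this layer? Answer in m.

H = Δh/(αΔT) = 0.14 / (1.6×10⁻⁴ × 1.5) ≈ 583.3 m

580 m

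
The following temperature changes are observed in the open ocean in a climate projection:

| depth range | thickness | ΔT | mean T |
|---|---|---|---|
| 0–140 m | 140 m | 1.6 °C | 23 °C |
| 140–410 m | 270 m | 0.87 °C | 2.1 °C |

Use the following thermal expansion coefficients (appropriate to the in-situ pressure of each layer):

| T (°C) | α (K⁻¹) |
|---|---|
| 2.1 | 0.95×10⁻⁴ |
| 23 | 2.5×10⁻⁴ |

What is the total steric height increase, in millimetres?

Layer 1 at 23 °C → α = 2.5×10⁻⁴ K⁻¹
Layer 2 at 2.1 °C → α = 0.95×10⁻⁴ K⁻¹
Layer 1: 2.5×10⁻⁴ × 1.6 × 140 = 0.05600 m
140–410 m: 0.87 × 0.95×10⁻⁴ × 270 = 0.0223155 m
Δh = 0.05600 + 0.0223155 = 0.0783155 m

about 78 mm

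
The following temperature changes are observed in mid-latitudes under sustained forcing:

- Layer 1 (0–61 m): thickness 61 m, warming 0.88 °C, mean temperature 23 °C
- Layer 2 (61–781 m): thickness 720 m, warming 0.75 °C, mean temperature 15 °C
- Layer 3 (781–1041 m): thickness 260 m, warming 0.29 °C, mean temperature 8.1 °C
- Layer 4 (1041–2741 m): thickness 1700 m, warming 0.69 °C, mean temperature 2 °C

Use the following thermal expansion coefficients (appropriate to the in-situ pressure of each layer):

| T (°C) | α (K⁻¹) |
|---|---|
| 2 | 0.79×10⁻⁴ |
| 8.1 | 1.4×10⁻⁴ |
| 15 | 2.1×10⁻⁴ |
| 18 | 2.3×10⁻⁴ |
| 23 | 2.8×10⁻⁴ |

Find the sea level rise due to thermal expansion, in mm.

Layer 1 at 23 °C → α = 2.8×10⁻⁴ K⁻¹
Layer 2 at 15 °C → α = 2.1×10⁻⁴ K⁻¹
Layer 3 at 8.1 °C → α = 1.4×10⁻⁴ K⁻¹
Layer 4 at 2 °C → α = 0.79×10⁻⁴ K⁻¹
0.88 × 2.8×10⁻⁴ × 61 = 0.0150304 m
720 × 0.75 × 2.1×10⁻⁴ = 0.11340 m
781–1041 m: 1.4×10⁻⁴ × 260 × 0.29 = 0.010556 m
1041–2741 m: 0.69 × 0.79×10⁻⁴ × 1700 = 0.092667 m
Δh = 0.0150304 + 0.11340 + 0.010556 + 0.092667 = 0.2316534 m

Δh ≈ 232 mm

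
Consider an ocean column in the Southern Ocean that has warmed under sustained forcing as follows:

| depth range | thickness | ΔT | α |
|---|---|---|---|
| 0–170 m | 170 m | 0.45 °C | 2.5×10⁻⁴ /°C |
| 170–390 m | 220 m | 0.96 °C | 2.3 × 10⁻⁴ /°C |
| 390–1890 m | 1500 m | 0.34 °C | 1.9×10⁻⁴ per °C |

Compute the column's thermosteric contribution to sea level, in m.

Layer 1: 0.45 × 170 × 2.5×10⁻⁴ = 0.019125 m
Layer 2: 220 × 2.3×10⁻⁴ × 0.96 = 0.048576 m
0.34 × 1500 × 1.9×10⁻⁴ = 0.09690 m
Δh = 0.019125 + 0.048576 + 0.09690 = 0.164601 m

0.165 m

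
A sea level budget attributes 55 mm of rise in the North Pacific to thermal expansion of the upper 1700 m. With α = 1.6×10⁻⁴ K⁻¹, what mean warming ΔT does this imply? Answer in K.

about 0.202 K

ΔT = Δh/(αH) = 0.055 / (1.6×10⁻⁴ × 1700) ≈ 0.2022 K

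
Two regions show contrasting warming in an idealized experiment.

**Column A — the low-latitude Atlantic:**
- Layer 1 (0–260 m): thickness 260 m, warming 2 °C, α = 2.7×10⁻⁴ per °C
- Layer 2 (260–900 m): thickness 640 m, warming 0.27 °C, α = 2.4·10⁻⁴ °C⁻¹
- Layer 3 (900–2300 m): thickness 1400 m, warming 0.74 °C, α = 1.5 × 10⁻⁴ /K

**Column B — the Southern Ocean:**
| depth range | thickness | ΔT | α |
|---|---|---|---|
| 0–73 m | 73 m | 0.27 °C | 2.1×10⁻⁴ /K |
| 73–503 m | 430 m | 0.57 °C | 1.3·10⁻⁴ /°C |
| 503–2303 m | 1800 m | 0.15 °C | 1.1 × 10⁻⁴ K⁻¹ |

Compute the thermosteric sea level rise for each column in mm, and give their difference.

A 2.7×10⁻⁴ × 2 × 260 = 0.14040 m
A Layer 2: 2.4×10⁻⁴ × 640 × 0.27 = 0.041472 m
A Layer 3: 1.5×10⁻⁴ × 1400 × 0.74 = 0.15540 m
A total: 0.337272 m
B 73 × 2.1×10⁻⁴ × 0.27 = 0.0041391 m
B 73–503 m: 430 × 1.3×10⁻⁴ × 0.57 = 0.031863 m
B Layer 3: 1800 × 0.15 × 1.1×10⁻⁴ = 0.02970 m
B total: 0.0657021 m
Difference: 0.337272 − 0.0657021 = 0.2715699 m

A: 340 mm; B: 66 mm; difference 270 mm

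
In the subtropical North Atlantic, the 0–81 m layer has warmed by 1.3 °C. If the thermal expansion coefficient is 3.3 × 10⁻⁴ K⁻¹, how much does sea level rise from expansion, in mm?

Δh = αΔT·H = 3.3×10⁻⁴ × 1.3 × 81 = 0.034749 m

35 mm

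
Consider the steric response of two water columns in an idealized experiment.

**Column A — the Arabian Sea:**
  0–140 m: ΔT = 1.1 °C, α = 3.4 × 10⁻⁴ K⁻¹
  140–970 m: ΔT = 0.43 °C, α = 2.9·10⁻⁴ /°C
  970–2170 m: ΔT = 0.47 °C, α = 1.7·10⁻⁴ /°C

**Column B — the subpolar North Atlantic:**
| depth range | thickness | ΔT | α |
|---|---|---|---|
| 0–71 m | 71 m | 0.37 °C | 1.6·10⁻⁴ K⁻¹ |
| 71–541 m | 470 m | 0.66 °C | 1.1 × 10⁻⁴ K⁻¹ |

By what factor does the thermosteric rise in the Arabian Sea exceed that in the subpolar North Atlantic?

6.57

A Layer 1: 3.4×10⁻⁴ × 140 × 1.1 = 0.05236 m
A 830 × 0.43 × 2.9×10⁻⁴ = 0.103501 m
A 1200 × 0.47 × 1.7×10⁻⁴ = 0.09588 m
A total: 0.251741 m
B 0–71 m: 1.6×10⁻⁴ × 0.37 × 71 = 0.0042032 m
B 0.66 × 470 × 1.1×10⁻⁴ = 0.034122 m
B total: 0.0383252 m
Ratio: 0.251741 / 0.0383252 ≈ 6.569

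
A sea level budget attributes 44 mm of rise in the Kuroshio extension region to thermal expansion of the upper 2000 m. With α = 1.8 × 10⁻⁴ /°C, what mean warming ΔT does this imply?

ΔT = Δh/(αH) = 0.044 / (1.8×10⁻⁴ × 2000) ≈ 0.1222 K

0.12 K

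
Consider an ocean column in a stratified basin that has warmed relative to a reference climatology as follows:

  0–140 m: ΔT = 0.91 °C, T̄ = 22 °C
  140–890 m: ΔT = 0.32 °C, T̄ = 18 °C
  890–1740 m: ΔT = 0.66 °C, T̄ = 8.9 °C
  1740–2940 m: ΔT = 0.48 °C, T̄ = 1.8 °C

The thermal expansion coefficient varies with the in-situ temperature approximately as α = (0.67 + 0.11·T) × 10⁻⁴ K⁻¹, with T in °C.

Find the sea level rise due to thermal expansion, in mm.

Layer 1: α = (0.67 + 0.11×22)×10⁻⁴ = 3.09×10⁻⁴ K⁻¹
Layer 2: α = (0.67 + 0.11×18)×10⁻⁴ = 2.65×10⁻⁴ K⁻¹
Layer 3: α = (0.67 + 0.11×8.9)×10⁻⁴ = 1.649×10⁻⁴ K⁻¹
Layer 4: α = (0.67 + 0.11×1.8)×10⁻⁴ = 0.868×10⁻⁴ K⁻¹
Layer 1: 3.09×10⁻⁴ × 0.91 × 140 = 0.0393666 m
140–890 m: 2.65×10⁻⁴ × 750 × 0.32 = 0.06360 m
Layer 3: 850 × 1.649×10⁻⁴ × 0.66 = 0.0925089 m
0.868×10⁻⁴ × 0.48 × 1200 = 0.0499968 m
Δh = 0.0393666 + 0.06360 + 0.0925089 + 0.0499968 = 0.2454723 m ≈ 245 mm

245 mm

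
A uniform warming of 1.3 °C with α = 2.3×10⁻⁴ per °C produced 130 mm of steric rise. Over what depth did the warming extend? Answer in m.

H = Δh/(αΔT) = 0.13 / (2.3×10⁻⁴ × 1.3) ≈ 434.8 m

H ≈ 435 m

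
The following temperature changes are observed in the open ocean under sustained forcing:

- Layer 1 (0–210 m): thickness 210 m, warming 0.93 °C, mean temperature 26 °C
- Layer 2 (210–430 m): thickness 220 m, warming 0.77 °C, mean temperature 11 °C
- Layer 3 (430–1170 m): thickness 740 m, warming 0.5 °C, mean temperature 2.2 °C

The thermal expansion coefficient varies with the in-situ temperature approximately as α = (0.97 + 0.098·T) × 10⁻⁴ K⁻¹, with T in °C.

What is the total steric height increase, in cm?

Layer 1: α = (0.97 + 0.098×26)×10⁻⁴ = 3.518×10⁻⁴ K⁻¹
Layer 2: α = (0.97 + 0.098×11)×10⁻⁴ = 2.048×10⁻⁴ K⁻¹
Layer 3: α = (0.97 + 0.098×2.2)×10⁻⁴ = 1.1856×10⁻⁴ K⁻¹
Layer 1: 210 × 0.93 × 3.518×10⁻⁴ = 0.06870654 m
210–430 m: 2.048×10⁻⁴ × 0.77 × 220 = 0.03469312 m
0.5 × 1.1856×10⁻⁴ × 740 = 0.0438672 m
Δh = 0.06870654 + 0.03469312 + 0.0438672 = 0.14726686 m

about 14.7 cm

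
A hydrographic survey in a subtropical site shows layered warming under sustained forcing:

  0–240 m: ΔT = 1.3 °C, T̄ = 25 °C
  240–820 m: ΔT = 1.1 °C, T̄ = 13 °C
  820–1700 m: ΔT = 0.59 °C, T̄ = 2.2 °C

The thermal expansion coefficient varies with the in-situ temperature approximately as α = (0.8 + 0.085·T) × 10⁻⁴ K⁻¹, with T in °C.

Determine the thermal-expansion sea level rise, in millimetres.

264 mm

Layer 1: α = (0.8 + 0.085×25)×10⁻⁴ = 2.925×10⁻⁴ K⁻¹
Layer 2: α = (0.8 + 0.085×13)×10⁻⁴ = 1.905×10⁻⁴ K⁻¹
Layer 3: α = (0.8 + 0.085×2.2)×10⁻⁴ = 0.987×10⁻⁴ K⁻¹
0–240 m: 240 × 2.925×10⁻⁴ × 1.3 = 0.09126 m
240–820 m: 1.905×10⁻⁴ × 580 × 1.1 = 0.121539 m
Layer 3: 0.987×10⁻⁴ × 0.59 × 880 = 0.05124504 m
Δh = 0.09126 + 0.121539 + 0.05124504 = 0.26404404 m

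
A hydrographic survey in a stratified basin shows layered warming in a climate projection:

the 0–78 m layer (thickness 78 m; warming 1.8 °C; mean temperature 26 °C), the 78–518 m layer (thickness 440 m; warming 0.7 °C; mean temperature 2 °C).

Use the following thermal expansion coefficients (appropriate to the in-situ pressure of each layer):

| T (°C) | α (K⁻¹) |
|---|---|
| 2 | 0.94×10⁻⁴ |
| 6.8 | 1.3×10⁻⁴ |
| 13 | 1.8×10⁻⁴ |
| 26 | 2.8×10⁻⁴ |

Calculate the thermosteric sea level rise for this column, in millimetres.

Layer 1 at 26 °C → α = 2.8×10⁻⁴ K⁻¹
Layer 2 at 2 °C → α = 0.94×10⁻⁴ K⁻¹
Layer 1: 78 × 2.8×10⁻⁴ × 1.8 = 0.039312 m
440 × 0.7 × 0.94×10⁻⁴ = 0.028952 m
Δh = 0.039312 + 0.028952 = 0.068264 m

Δh ≈ 68.3 mm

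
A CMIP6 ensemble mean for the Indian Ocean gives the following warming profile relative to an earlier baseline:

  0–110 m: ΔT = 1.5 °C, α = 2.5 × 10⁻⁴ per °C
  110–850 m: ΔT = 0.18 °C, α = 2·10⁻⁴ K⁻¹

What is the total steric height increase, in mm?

2.5×10⁻⁴ × 110 × 1.5 = 0.04125 m
110–850 m: 740 × 2×10⁻⁴ × 0.18 = 0.02664 m
Δh = 0.04125 + 0.02664 = 0.06789 m ≈ 67.9 mm

about 67.9 mm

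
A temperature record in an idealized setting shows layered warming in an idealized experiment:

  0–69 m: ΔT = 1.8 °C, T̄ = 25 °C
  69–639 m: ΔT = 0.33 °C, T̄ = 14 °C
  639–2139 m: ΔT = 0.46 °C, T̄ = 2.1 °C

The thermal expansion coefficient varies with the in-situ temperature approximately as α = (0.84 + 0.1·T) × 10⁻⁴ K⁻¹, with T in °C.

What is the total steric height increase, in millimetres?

156 mm

Layer 1: α = (0.84 + 0.1×25)×10⁻⁴ = 3.34×10⁻⁴ K⁻¹
Layer 2: α = (0.84 + 0.1×14)×10⁻⁴ = 2.24×10⁻⁴ K⁻¹
Layer 3: α = (0.84 + 0.1×2.1)×10⁻⁴ = 1.05×10⁻⁴ K⁻¹
0–69 m: 3.34×10⁻⁴ × 1.8 × 69 = 0.0414828 m
Layer 2: 570 × 2.24×10⁻⁴ × 0.33 = 0.0421344 m
Layer 3: 1500 × 1.05×10⁻⁴ × 0.46 = 0.07245 m
Δh = 0.0414828 + 0.0421344 + 0.07245 = 0.1560672 m ≈ 156 mm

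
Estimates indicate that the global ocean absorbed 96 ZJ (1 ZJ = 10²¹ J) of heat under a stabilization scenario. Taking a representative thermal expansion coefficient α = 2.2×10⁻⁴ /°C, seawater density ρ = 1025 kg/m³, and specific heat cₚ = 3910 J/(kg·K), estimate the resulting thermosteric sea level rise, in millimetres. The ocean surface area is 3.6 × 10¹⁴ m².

Δh ≈ 14.6 mm

Per unit area: Q = 96×10²¹ / (3.6×10¹⁴) ≈ 2.667×10⁸ J/m²
Δh = αQ/(ρcₚ) = 2.2×10⁻⁴ × 2.667×10⁸ / (1025 × 3910) ≈ 0.01464 m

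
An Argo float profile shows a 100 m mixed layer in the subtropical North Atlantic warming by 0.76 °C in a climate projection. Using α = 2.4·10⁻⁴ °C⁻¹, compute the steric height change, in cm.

Δh = αΔT·H = 2.4×10⁻⁴ × 0.76 × 100 = 0.01824 m

1.82 cm of thermosteric rise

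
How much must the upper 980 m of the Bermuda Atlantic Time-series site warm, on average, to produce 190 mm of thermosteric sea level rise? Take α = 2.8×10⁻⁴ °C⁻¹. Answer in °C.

ΔT = Δh/(αH) = 0.19 / (2.8×10⁻⁴ × 980) ≈ 0.6924 °C

about 0.692 °C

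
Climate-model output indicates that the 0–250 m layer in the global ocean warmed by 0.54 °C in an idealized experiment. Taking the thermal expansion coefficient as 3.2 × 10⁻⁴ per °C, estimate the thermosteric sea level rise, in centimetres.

Δh = αΔT·H = 3.2×10⁻⁴ × 0.54 × 250 = 0.04320 m

4.3 cm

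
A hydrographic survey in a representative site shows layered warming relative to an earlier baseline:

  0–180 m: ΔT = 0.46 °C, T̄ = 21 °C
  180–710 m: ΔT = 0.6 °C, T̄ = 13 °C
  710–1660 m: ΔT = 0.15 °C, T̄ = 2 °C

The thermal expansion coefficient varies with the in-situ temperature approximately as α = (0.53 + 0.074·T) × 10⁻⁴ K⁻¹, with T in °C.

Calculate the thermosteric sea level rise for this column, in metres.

about 0.0744 m

Layer 1: α = (0.53 + 0.074×21)×10⁻⁴ = 2.084×10⁻⁴ K⁻¹
Layer 2: α = (0.53 + 0.074×13)×10⁻⁴ = 1.492×10⁻⁴ K⁻¹
Layer 3: α = (0.53 + 0.074×2)×10⁻⁴ = 0.678×10⁻⁴ K⁻¹
0–180 m: 2.084×10⁻⁴ × 0.46 × 180 = 0.01725552 m
Layer 2: 530 × 0.6 × 1.492×10⁻⁴ = 0.0474456 m
710–1660 m: 0.15 × 0.678×10⁻⁴ × 950 = 0.0096615 m
Δh = 0.01725552 + 0.0474456 + 0.0096615 = 0.07436262 m ≈ 0.0744 m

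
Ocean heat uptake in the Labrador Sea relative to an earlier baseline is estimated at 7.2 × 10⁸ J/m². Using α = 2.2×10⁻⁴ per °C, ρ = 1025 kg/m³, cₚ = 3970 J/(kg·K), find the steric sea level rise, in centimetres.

Δh ≈ 3.89 cm

Δh = αQ/(ρcₚ) = 2.2×10⁻⁴ × 7.2×10⁸ / (1025 × 3970) ≈ 0.038926 m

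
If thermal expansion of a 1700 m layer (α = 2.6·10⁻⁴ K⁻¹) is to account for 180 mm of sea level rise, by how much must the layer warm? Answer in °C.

ΔT = Δh/(αH) = 0.18 / (2.6×10⁻⁴ × 1700) ≈ 0.4072 °C

ΔT ≈ 0.407 °C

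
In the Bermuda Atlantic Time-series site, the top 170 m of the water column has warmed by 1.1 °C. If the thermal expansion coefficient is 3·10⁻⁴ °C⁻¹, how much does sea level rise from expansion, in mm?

Δh = 56.1 mm

Δh = αΔT·H = 3×10⁻⁴ × 1.1 × 170 = 0.05610 m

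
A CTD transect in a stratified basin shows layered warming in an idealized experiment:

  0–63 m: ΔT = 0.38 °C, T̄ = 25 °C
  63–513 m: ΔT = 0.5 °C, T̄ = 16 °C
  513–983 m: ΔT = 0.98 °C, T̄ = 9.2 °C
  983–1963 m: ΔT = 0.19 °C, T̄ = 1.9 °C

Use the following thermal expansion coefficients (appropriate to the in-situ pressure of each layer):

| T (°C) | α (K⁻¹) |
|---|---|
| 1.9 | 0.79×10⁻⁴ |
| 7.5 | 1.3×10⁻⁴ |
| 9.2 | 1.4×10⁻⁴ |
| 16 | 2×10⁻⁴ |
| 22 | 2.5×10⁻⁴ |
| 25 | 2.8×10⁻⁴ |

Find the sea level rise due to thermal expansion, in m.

Layer 1 at 25 °C → α = 2.8×10⁻⁴ K⁻¹
Layer 2 at 16 °C → α = 2×10⁻⁴ K⁻¹
Layer 3 at 9.2 °C → α = 1.4×10⁻⁴ K⁻¹
Layer 4 at 1.9 °C → α = 0.79×10⁻⁴ K⁻¹
Layer 1: 2.8×10⁻⁴ × 0.38 × 63 = 0.0067032 m
Layer 2: 2×10⁻⁴ × 0.5 × 450 = 0.04500 m
513–983 m: 1.4×10⁻⁴ × 470 × 0.98 = 0.064484 m
0.79×10⁻⁴ × 0.19 × 980 = 0.0147098 m
Δh = 0.0067032 + 0.04500 + 0.064484 + 0.0147098 = 0.130897 m

about 0.131 m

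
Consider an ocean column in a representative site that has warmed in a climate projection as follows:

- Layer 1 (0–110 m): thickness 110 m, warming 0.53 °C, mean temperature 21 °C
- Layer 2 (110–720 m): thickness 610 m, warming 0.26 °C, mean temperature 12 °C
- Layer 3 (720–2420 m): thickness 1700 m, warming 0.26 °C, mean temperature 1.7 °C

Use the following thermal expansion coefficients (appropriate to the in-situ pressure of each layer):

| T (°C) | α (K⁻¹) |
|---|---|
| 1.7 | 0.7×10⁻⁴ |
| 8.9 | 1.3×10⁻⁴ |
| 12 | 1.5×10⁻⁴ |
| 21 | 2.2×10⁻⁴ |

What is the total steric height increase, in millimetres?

Layer 1 at 21 °C → α = 2.2×10⁻⁴ K⁻¹
Layer 2 at 12 °C → α = 1.5×10⁻⁴ K⁻¹
Layer 3 at 1.7 °C → α = 0.7×10⁻⁴ K⁻¹
0–110 m: 0.53 × 2.2×10⁻⁴ × 110 = 0.012826 m
0.26 × 1.5×10⁻⁴ × 610 = 0.02379 m
Layer 3: 1700 × 0.26 × 0.7×10⁻⁴ = 0.03094 m
Δh = 0.012826 + 0.02379 + 0.03094 = 0.067556 m ≈ 68 mm

about 68 mm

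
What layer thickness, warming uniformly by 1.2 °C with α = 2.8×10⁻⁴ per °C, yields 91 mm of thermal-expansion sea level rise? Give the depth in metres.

H = Δh/(αΔT) = 0.091 / (2.8×10⁻⁴ × 1.2) ≈ 270.8 m

271 m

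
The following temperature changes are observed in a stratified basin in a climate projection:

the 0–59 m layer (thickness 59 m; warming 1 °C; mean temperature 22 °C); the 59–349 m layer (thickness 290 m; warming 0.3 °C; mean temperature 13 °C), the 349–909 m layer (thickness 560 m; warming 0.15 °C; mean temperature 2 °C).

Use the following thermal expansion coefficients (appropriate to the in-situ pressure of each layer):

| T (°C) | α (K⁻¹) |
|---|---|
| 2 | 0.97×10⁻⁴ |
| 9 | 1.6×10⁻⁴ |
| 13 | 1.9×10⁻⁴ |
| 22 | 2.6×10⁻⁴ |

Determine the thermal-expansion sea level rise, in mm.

Δh = 40.0 mm

Layer 1 at 22 °C → α = 2.6×10⁻⁴ K⁻¹
Layer 2 at 13 °C → α = 1.9×10⁻⁴ K⁻¹
Layer 3 at 2 °C → α = 0.97×10⁻⁴ K⁻¹
0–59 m: 2.6×10⁻⁴ × 1 × 59 = 0.01534 m
290 × 0.3 × 1.9×10⁻⁴ = 0.01653 m
560 × 0.15 × 0.97×10⁻⁴ = 0.008148 m
Δh = 0.01534 + 0.01653 + 0.008148 = 0.040018 m ≈ 40.0 mm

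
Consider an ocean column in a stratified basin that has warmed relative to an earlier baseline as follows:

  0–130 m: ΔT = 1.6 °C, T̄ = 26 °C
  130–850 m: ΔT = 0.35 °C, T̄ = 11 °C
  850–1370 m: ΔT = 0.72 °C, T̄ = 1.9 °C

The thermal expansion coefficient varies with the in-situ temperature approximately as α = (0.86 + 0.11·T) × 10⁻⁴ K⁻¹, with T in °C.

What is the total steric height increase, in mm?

Δh = 170 mm

Layer 1: α = (0.86 + 0.11×26)×10⁻⁴ = 3.72×10⁻⁴ K⁻¹
Layer 2: α = (0.86 + 0.11×11)×10⁻⁴ = 2.07×10⁻⁴ K⁻¹
Layer 3: α = (0.86 + 0.11×1.9)×10⁻⁴ = 1.069×10⁻⁴ K⁻¹
Layer 1: 3.72×10⁻⁴ × 1.6 × 130 = 0.077376 m
Layer 2: 0.35 × 720 × 2.07×10⁻⁴ = 0.052164 m
850–1370 m: 0.72 × 1.069×10⁻⁴ × 520 = 0.04002336 m
Δh = 0.077376 + 0.052164 + 0.04002336 = 0.16956336 m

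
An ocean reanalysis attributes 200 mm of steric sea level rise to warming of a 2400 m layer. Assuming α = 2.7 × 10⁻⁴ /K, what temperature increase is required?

about 0.31 °C

ΔT = Δh/(αH) = 0.2 / (2.7×10⁻⁴ × 2400) ≈ 0.3086 °C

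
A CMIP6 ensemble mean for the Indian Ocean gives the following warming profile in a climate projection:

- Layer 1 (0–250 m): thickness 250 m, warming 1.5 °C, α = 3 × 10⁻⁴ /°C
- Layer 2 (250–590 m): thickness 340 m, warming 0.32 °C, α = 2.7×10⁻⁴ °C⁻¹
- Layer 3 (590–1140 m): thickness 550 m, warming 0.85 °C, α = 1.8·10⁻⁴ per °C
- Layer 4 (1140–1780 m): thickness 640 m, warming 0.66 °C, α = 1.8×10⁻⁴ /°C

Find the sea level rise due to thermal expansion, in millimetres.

Δh ≈ 302 mm

250 × 1.5 × 3×10⁻⁴ = 0.11250 m
250–590 m: 2.7×10⁻⁴ × 340 × 0.32 = 0.029376 m
590–1140 m: 1.8×10⁻⁴ × 0.85 × 550 = 0.08415 m
1140–1780 m: 0.66 × 1.8×10⁻⁴ × 640 = 0.076032 m
Δh = 0.11250 + 0.029376 + 0.08415 + 0.076032 = 0.302058 m ≈ 302 mm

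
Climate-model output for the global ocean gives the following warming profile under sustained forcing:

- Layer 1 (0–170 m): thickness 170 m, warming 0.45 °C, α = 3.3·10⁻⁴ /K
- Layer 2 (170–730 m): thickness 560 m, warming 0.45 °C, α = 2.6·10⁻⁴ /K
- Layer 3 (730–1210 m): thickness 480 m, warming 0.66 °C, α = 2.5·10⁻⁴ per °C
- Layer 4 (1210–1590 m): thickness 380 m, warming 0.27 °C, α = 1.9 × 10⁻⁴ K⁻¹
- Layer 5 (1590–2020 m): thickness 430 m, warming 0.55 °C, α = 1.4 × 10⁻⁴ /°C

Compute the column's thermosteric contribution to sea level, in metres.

Δh ≈ 0.223 m

Layer 1: 3.3×10⁻⁴ × 0.45 × 170 = 0.025245 m
170–730 m: 2.6×10⁻⁴ × 0.45 × 560 = 0.06552 m
480 × 2.5×10⁻⁴ × 0.66 = 0.07920 m
1210–1590 m: 1.9×10⁻⁴ × 0.27 × 380 = 0.019494 m
Layer 5: 1.4×10⁻⁴ × 0.55 × 430 = 0.03311 m
Δh = 0.025245 + 0.06552 + 0.07920 + 0.019494 + 0.03311 = 0.222569 m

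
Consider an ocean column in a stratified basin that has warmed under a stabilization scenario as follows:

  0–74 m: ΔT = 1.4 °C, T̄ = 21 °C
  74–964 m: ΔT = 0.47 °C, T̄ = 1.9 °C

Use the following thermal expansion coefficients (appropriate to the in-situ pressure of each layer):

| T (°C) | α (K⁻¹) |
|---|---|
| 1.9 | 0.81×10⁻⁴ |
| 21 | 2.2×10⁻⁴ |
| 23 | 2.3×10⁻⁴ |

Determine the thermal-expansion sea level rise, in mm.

Layer 1 at 21 °C → α = 2.2×10⁻⁴ K⁻¹
Layer 2 at 1.9 °C → α = 0.81×10⁻⁴ K⁻¹
Layer 1: 1.4 × 2.2×10⁻⁴ × 74 = 0.022792 m
Layer 2: 0.47 × 0.81×10⁻⁴ × 890 = 0.0338823 m
Δh = 0.022792 + 0.0338823 = 0.0566743 m

57 mm of thermosteric rise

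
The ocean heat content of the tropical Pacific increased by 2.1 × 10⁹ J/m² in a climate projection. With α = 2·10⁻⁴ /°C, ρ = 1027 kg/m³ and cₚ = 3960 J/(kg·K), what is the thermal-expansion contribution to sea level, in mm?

Δh = αQ/(ρcₚ) = 2×10⁻⁴ × 2.1×10⁹ / (1027 × 3960) ≈ 0.10327 m

Δh = 103 mm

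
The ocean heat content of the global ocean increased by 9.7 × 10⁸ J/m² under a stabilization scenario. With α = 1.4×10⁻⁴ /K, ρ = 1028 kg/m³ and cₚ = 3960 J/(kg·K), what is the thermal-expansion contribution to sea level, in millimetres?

about 33.4 mm

Δh = αQ/(ρcₚ) = 1.4×10⁻⁴ × 9.7×10⁸ / (1028 × 3960) ≈ 0.033359 m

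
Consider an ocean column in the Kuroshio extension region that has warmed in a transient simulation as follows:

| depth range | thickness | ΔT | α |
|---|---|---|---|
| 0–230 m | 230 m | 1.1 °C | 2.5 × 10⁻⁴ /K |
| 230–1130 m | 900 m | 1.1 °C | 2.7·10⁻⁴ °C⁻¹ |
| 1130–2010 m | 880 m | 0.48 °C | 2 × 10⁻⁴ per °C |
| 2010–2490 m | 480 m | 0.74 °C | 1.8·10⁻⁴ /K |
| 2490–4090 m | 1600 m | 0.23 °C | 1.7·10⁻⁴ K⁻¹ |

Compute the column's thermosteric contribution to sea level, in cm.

54 cm

0–230 m: 230 × 1.1 × 2.5×10⁻⁴ = 0.06325 m
Layer 2: 1.1 × 900 × 2.7×10⁻⁴ = 0.26730 m
1130–2010 m: 2×10⁻⁴ × 0.48 × 880 = 0.08448 m
Layer 4: 480 × 0.74 × 1.8×10⁻⁴ = 0.063936 m
0.23 × 1600 × 1.7×10⁻⁴ = 0.06256 m
Δh = 0.06325 + 0.26730 + 0.08448 + 0.063936 + 0.06256 = 0.541526 m ≈ 54 cm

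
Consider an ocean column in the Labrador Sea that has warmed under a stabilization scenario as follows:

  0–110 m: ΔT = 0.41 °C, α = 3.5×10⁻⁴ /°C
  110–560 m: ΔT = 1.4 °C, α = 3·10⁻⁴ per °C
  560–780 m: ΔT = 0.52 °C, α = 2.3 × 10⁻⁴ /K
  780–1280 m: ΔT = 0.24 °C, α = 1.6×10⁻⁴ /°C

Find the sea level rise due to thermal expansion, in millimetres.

250 mm

0.41 × 110 × 3.5×10⁻⁴ = 0.015785 m
Layer 2: 3×10⁻⁴ × 1.4 × 450 = 0.18900 m
0.52 × 220 × 2.3×10⁻⁴ = 0.026312 m
1.6×10⁻⁴ × 0.24 × 500 = 0.01920 m
Δh = 0.015785 + 0.18900 + 0.026312 + 0.01920 = 0.250297 m ≈ 250 mm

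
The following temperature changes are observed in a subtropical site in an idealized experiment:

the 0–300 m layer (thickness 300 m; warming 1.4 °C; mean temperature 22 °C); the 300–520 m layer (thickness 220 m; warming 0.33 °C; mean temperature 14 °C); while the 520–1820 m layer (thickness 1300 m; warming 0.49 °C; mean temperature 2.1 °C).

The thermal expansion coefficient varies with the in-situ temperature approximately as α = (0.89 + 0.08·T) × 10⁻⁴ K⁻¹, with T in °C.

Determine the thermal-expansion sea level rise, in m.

about 0.193 m

Layer 1: α = (0.89 + 0.08×22)×10⁻⁴ = 2.65×10⁻⁴ K⁻¹
Layer 2: α = (0.89 + 0.08×14)×10⁻⁴ = 2.01×10⁻⁴ K⁻¹
Layer 3: α = (0.89 + 0.08×2.1)×10⁻⁴ = 1.058×10⁻⁴ K⁻¹
0–300 m: 1.4 × 2.65×10⁻⁴ × 300 = 0.11130 m
300–520 m: 220 × 2.01×10⁻⁴ × 0.33 = 0.0145926 m
1300 × 0.49 × 1.058×10⁻⁴ = 0.0673946 m
Δh = 0.11130 + 0.0145926 + 0.0673946 = 0.1932872 m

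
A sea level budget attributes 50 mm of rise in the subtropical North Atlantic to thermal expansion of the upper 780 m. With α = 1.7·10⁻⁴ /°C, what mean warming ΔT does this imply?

ΔT = Δh/(αH) = 0.05 / (1.7×10⁻⁴ × 780) ≈ 0.3771 K

ΔT ≈ 0.38 K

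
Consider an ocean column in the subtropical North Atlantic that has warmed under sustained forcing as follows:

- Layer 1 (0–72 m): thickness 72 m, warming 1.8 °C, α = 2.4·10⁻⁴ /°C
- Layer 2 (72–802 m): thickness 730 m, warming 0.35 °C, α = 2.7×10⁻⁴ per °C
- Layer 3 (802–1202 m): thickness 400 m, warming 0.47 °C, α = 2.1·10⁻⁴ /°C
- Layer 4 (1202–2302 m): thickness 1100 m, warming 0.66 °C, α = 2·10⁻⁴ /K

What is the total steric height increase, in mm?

72 × 2.4×10⁻⁴ × 1.8 = 0.031104 m
Layer 2: 2.7×10⁻⁴ × 0.35 × 730 = 0.068985 m
Layer 3: 400 × 0.47 × 2.1×10⁻⁴ = 0.03948 m
1202–2302 m: 2×10⁻⁴ × 0.66 × 1100 = 0.14520 m
Δh = 0.031104 + 0.068985 + 0.03948 + 0.14520 = 0.284769 m ≈ 285 mm

Δh ≈ 285 mm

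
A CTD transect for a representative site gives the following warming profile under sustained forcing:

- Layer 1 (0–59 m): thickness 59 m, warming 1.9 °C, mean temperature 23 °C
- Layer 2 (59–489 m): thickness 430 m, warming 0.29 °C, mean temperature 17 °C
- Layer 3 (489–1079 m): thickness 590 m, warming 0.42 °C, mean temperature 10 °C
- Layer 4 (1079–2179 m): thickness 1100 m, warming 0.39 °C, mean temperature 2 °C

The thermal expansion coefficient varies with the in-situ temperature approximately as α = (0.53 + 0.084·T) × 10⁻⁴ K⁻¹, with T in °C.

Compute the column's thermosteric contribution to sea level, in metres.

Layer 1: α = (0.53 + 0.084×23)×10⁻⁴ = 2.462×10⁻⁴ K⁻¹
Layer 2: α = (0.53 + 0.084×17)×10⁻⁴ = 1.958×10⁻⁴ K⁻¹
Layer 3: α = (0.53 + 0.084×10)×10⁻⁴ = 1.37×10⁻⁴ K⁻¹
Layer 4: α = (0.53 + 0.084×2)×10⁻⁴ = 0.698×10⁻⁴ K⁻¹
0–59 m: 1.9 × 59 × 2.462×10⁻⁴ = 0.02759902 m
0.29 × 1.958×10⁻⁴ × 430 = 0.02441626 m
1.37×10⁻⁴ × 0.42 × 590 = 0.0339486 m
1079–2179 m: 1100 × 0.39 × 0.698×10⁻⁴ = 0.0299442 m
Δh = 0.02759902 + 0.02441626 + 0.0339486 + 0.0299442 = 0.11590808 m ≈ 0.12 m

Δh = 0.12 m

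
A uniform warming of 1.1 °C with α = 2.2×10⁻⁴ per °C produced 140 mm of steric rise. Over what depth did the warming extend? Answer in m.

H = Δh/(αΔT) = 0.14 / (2.2×10⁻⁴ × 1.1) ≈ 578.5 m

579 m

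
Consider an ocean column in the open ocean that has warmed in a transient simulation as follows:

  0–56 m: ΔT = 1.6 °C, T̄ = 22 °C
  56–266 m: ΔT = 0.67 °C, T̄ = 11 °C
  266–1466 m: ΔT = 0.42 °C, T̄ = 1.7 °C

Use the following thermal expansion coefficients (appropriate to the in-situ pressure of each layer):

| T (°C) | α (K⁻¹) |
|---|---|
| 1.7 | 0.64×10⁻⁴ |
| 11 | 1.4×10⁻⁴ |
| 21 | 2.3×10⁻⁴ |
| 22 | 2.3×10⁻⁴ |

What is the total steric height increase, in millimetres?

Layer 1 at 22 °C → α = 2.3×10⁻⁴ K⁻¹
Layer 2 at 11 °C → α = 1.4×10⁻⁴ K⁻¹
Layer 3 at 1.7 °C → α = 0.64×10⁻⁴ K⁻¹
0–56 m: 2.3×10⁻⁴ × 1.6 × 56 = 0.020608 m
56–266 m: 1.4×10⁻⁴ × 0.67 × 210 = 0.019698 m
Layer 3: 1200 × 0.64×10⁻⁴ × 0.42 = 0.032256 m
Δh = 0.020608 + 0.019698 + 0.032256 = 0.072562 m

about 72.6 mm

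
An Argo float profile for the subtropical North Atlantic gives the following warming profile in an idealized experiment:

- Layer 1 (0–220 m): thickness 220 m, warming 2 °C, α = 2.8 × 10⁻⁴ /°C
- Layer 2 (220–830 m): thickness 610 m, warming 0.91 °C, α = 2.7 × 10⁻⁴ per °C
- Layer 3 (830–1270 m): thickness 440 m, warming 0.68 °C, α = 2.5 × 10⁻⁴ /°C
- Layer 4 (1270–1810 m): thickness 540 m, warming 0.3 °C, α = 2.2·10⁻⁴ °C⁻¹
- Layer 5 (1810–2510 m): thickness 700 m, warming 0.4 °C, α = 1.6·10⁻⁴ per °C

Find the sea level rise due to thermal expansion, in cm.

Δh ≈ 43 cm

2 × 220 × 2.8×10⁻⁴ = 0.12320 m
220–830 m: 610 × 2.7×10⁻⁴ × 0.91 = 0.149877 m
Layer 3: 440 × 2.5×10⁻⁴ × 0.68 = 0.07480 m
Layer 4: 540 × 0.3 × 2.2×10⁻⁴ = 0.03564 m
700 × 1.6×10⁻⁴ × 0.4 = 0.04480 m
Δh = 0.12320 + 0.149877 + 0.07480 + 0.03564 + 0.04480 = 0.428317 m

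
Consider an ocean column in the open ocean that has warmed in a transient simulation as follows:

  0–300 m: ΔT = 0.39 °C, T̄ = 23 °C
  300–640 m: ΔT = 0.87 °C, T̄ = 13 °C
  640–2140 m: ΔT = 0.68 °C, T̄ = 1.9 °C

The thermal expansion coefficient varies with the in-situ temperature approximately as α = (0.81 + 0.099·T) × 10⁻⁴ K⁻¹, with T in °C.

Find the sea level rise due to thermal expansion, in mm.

Layer 1: α = (0.81 + 0.099×23)×10⁻⁴ = 3.087×10⁻⁴ K⁻¹
Layer 2: α = (0.81 + 0.099×13)×10⁻⁴ = 2.097×10⁻⁴ K⁻¹
Layer 3: α = (0.81 + 0.099×1.9)×10⁻⁴ = 0.9981×10⁻⁴ K⁻¹
Layer 1: 0.39 × 3.087×10⁻⁴ × 300 = 0.0361179 m
0.87 × 2.097×10⁻⁴ × 340 = 0.06202926 m
640–2140 m: 0.9981×10⁻⁴ × 0.68 × 1500 = 0.1018062 m
Δh = 0.0361179 + 0.06202926 + 0.1018062 = 0.19995336 m ≈ 200 mm

200 mm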